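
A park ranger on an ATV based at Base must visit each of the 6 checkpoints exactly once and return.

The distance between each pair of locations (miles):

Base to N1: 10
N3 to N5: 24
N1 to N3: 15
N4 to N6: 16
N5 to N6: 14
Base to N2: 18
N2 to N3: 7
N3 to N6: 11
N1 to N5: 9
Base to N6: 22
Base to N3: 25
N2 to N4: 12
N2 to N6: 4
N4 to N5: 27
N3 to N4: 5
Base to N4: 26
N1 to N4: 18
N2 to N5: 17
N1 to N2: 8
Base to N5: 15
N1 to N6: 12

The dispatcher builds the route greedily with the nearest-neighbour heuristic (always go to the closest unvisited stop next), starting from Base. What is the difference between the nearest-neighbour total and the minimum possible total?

The nearest-neighbour route is 7 miles longer than optimal.

Base: N1=10, N5=15, N2=18, N6=22, N3=25, N4=26 ⇒ N1
N1: N2=8, N5=9, N6=12, N3=15, N4=18 ⇒ N2
N2: N6=4, N3=7, N4=12, N5=17 ⇒ N6
N6: N3=11, N5=14, N4=16 ⇒ N3
N3: N4=5, N5=24 ⇒ N4
N4: N5=27 ⇒ N5
NN route Base → N1 → N2 → N6 → N3 → N4 → N5 → Base costs 80.
Optimal: Base → N1 → N4 → N3 → N2 → N6 → N5 → Base costs 73 (by enumerating all 360 distinct tours).
Excess = 80 − 73 = 7.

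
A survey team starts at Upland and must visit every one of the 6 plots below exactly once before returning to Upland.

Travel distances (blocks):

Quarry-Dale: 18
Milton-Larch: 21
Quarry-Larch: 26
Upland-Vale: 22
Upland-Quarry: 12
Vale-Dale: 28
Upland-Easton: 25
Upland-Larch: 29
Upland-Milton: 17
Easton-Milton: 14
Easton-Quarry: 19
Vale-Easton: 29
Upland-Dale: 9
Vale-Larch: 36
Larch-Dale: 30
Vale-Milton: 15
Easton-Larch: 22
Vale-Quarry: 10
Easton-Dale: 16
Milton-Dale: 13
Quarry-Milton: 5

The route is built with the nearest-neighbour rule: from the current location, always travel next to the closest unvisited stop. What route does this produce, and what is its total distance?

Upland → [Dale:9 / Quarry:12 / Milton:17 / Vale:22 / Easton:25 / Larch:29] → Dale (9)
Dale → [Milton:13 / Easton:16 / Quarry:18 / Vale:28 / Larch:30] → Milton (13)
Milton → [Quarry:5 / Easton:14 / Vale:15 / Larch:21] → Quarry (5)
Quarry → [Vale:10 / Easton:19 / Larch:26] → Vale (10)
Vale → [Easton:29 / Larch:36] → Easton (29)
Easton → [Larch:22] → Larch (22)
Return Larch→Upland: 29.
Total = 9 + 13 + 5 + 10 + 29 + 22 + 29 = 117.

Total distance 117 blocks via the nearest-neighbour route Upland → Dale → Milton → Quarry → Vale → Easton → Larch → Upland.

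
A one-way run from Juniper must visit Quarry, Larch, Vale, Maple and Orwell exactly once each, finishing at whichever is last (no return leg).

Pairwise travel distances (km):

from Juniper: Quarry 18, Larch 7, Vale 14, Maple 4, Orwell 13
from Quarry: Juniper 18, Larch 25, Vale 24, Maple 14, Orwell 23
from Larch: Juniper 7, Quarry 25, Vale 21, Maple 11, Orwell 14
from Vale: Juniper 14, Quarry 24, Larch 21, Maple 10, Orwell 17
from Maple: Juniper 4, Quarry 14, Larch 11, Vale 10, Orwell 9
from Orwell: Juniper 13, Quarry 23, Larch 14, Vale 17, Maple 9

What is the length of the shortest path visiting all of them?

There are 5! = 120 possible orderings.
Juniper→Quarry→Larch→Vale→Maple→Orwell: 18+25+21+10+9 = 83
Juniper→Quarry→Larch→Vale→Orwell→Maple: 18+25+21+17+9 = 90
Juniper→Quarry→Larch→Maple→Vale→Orwell: 18+25+11+10+17 = 81
Juniper→Quarry→Larch→Maple→Orwell→Vale: 18+25+11+9+17 = 80
Juniper→Quarry→Larch→Orwell→Vale→Maple: 18+25+14+17+10 = 84
Juniper→Quarry→Larch→Orwell→Maple→Vale: 18+25+14+9+10 = 76
Juniper→Quarry→Vale→Larch→Maple→Orwell: 18+24+21+11+9 = 83
Juniper→Quarry→Vale→Larch→Orwell→Maple: 18+24+21+14+9 = 86
Juniper→Quarry→Vale→Maple→Larch→Orwell: 18+24+10+11+14 = 77
Juniper→Quarry→Vale→Maple→Orwell→Larch: 18+24+10+9+14 = 75
Juniper→Quarry→Vale→Orwell→Larch→Maple: 18+24+17+14+11 = 84
Juniper→Quarry→Vale→Orwell→Maple→Larch: 18+24+17+9+11 = 79
Juniper→Quarry→Maple→Larch→Vale→Orwell: 18+14+11+21+17 = 81
Juniper→Quarry→Maple→Larch→Orwell→Vale: 18+14+11+14+17 = 74
… (106 more)
Juniper→Larch→Orwell→Vale→Maple→Quarry: 7+14+17+10+14 = 62  ← best
The minimum is 62.
One shortest path: Juniper → Larch → Orwell → Vale → Maple → Quarry.

62 km — the minimum one-way total.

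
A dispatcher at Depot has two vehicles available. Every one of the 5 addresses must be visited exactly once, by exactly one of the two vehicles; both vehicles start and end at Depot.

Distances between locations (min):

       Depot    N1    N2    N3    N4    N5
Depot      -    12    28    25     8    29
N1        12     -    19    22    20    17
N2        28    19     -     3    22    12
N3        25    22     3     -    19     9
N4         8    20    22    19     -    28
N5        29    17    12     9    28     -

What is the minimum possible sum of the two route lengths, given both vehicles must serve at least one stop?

There are 2^4 − 1 = 15 ways to divide the 5 stops into two non-empty groups. For each, the best each vehicle can do is its own shortest tour through its group:
  {N1} + {N2, N3, N4, N5}: 24 + 71 = 95
  {N2} + {N1, N3, N4, N5}: 56 + 65 = 121
  {N1, N2} + {N3, N4, N5}: 59 + 65 = 124
  {N3} + {N1, N2, N4, N5}: 50 + 71 = 121
  {N1, N3} + {N2, N4, N5}: 59 + 71 = 130
  {N2, N3} + {N1, N4, N5}: 56 + 65 = 121
  … (15 splits in total)
  {N4} + {N1, N2, N3, N5}: 16 + 69 = 85  ← best
Best: vehicle 1 Depot → N4 → Depot = 16; vehicle 2 Depot → N1 → N5 → N2 → N3 → Depot = 69; combined 85.

Minimum combined distance: 85 min.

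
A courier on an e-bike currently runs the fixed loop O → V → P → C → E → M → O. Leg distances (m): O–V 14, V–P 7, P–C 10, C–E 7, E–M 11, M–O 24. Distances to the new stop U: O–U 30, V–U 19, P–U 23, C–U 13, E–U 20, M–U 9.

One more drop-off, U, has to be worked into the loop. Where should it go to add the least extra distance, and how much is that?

Minimum extra distance: 15 m, inserting U between M and O.

Insertion cost between consecutive stops i–j is d(i,U) + d(U,j) − d(i,j):
  between O and V: 30 + 19 − 14 = 35
  between V and P: 19 + 23 − 7 = 35
  between P and C: 23 + 13 − 10 = 26
  between C and E: 13 + 20 − 7 = 26
  between E and M: 20 + 9 − 11 = 18
  between M and O: 9 + 30 − 24 = 15
Cheapest insertion is between M and O, adding 15.
New total = 73 + 15 = 88.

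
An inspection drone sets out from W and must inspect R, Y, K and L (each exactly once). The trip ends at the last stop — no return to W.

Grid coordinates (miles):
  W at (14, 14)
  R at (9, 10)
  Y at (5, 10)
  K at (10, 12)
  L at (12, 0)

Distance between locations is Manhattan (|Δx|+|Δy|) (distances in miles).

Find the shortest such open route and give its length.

There are 4! = 24 possible orderings.
W - R - Y - K - L: 9+4+7+14 = 34
W - R - Y - L - K: 9+4+17+14 = 44
W - R - K - Y - L: 9+3+7+17 = 36
W - R - K - L - Y: 9+3+14+17 = 43
W - R - L - Y - K: 9+13+17+7 = 46
W - R - L - K - Y: 9+13+14+7 = 43
W - Y - R - K - L: 13+4+3+14 = 34
W - Y - R - L - K: 13+4+13+14 = 44
W - Y - K - R - L: 13+7+3+13 = 36
W - Y - K - L - R: 13+7+14+13 = 47
W - Y - L - R - K: 13+17+13+3 = 46
W - Y - L - K - R: 13+17+14+3 = 47
W - K - R - Y - L: 6+3+4+17 = 30
W - K - R - L - Y: 6+3+13+17 = 39
… (10 more)
The minimum is 30.
One shortest path: W → K → R → Y → L.

Shortest open route: 30 miles.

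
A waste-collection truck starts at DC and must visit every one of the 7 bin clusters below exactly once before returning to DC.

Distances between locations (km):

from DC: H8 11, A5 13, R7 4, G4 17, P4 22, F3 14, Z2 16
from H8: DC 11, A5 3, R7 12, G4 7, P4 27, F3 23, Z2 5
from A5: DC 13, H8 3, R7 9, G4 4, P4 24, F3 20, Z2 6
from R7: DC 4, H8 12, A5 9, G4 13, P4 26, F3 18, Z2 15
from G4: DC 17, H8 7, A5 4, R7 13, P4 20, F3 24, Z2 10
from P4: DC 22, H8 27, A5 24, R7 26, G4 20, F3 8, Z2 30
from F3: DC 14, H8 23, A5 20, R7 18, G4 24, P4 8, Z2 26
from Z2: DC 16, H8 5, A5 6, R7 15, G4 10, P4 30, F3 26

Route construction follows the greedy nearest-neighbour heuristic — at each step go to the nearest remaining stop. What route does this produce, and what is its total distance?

DC → [R7:4 / H8:11 / A5:13 / F3:14 / Z2:16 / G4:17 / P4:22] → R7 (4)
R7 → [A5:9 / H8:12 / G4:13 / Z2:15 / F3:18 / P4:26] → A5 (9)
A5 → [H8:3 / G4:4 / Z2:6 / F3:20 / P4:24] → H8 (3)
H8 → [Z2:5 / G4:7 / F3:23 / P4:27] → Z2 (5)
Z2 → [G4:10 / F3:26 / P4:30] → G4 (10)
G4 → [P4:20 / F3:24] → P4 (20)
P4 → [F3:8] → F3 (8)
Return F3→DC: 14.
Total = 4 + 9 + 3 + 5 + 10 + 20 + 8 + 14 = 73.

Total distance 73 km via the nearest-neighbour route DC → R7 → A5 → H8 → Z2 → G4 → P4 → F3 → DC.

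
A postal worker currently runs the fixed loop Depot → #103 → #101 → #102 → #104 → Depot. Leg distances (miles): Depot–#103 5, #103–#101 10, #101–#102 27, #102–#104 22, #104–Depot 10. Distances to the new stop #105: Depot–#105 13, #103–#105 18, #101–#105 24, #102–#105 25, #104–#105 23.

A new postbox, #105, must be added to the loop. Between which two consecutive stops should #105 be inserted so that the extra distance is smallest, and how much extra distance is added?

Insertion cost between consecutive stops i–j is d(i,#105) + d(#105,j) − d(i,j):
  between Depot and #103: 13 + 18 − 5 = 26
  between #103 and #101: 18 + 24 − 10 = 32
  between #101 and #102: 24 + 25 − 27 = 22
  between #102 and #104: 25 + 23 − 22 = 26
  between #104 and Depot: 23 + 13 − 10 = 26
Cheapest insertion is between #101 and #102, adding 22.
New total = 74 + 22 = 96.

+22 miles — insert #105 between #101 and #102.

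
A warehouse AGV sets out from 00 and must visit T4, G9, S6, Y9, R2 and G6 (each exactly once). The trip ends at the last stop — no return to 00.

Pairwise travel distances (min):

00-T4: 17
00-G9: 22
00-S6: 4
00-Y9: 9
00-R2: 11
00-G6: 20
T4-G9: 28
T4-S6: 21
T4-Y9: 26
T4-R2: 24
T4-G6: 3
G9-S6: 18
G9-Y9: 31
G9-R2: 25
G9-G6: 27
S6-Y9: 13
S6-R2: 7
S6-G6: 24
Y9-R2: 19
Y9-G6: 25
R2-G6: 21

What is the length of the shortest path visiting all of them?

Minimum one-way distance = 81 min.

There are 6! = 720 possible orderings.
00 → T4 → G9 → S6 → Y9 → R2 → G6: 17+28+18+13+19+21 = 116
00 → T4 → G9 → S6 → Y9 → G6 → R2: 17+28+18+13+25+21 = 122
00 → T4 → G9 → S6 → R2 → Y9 → G6: 17+28+18+7+19+25 = 114
00 → T4 → G9 → S6 → R2 → G6 → Y9: 17+28+18+7+21+25 = 116
00 → T4 → G9 → S6 → G6 → Y9 → R2: 17+28+18+24+25+19 = 131
00 → T4 → G9 → S6 → G6 → R2 → Y9: 17+28+18+24+21+19 = 127
00 → T4 → G9 → Y9 → S6 → R2 → G6: 17+28+31+13+7+21 = 117
00 → T4 → G9 → Y9 → S6 → G6 → R2: 17+28+31+13+24+21 = 134
… (712 more)
00 → Y9 → S6 → R2 → G6 → T4 → G9: 9+13+7+21+3+28 = 81  ← best
The minimum is 81.
One shortest path: 00 → Y9 → S6 → R2 → G6 → T4 → G9.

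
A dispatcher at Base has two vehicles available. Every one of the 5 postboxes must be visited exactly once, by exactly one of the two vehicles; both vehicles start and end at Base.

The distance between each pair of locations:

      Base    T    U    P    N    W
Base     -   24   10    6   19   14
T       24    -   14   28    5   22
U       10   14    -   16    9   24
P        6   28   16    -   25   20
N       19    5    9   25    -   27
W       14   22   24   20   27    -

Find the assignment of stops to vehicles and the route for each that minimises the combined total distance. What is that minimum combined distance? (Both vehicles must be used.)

72 — the smallest possible combined total.

Check every non-empty split of the stops between the two vehicles; for each half take its own optimal tour:
  {T} + {U, P, N, W}: 48 + 72 = 120
  {U} + {T, P, N, W}: 20 + 72 = 92
  {T, U} + {P, N, W}: 48 + 72 = 120
  {P} + {T, U, N, W}: 12 + 60 = 72
  {T, P} + {U, N, W}: 58 + 60 = 118
  {U, P} + {T, N, W}: 32 + 60 = 92
  … (15 splits in total)
Best: vehicle 1 Base → P → Base = 12; vehicle 2 Base → U → N → T → W → Base = 60; combined 72.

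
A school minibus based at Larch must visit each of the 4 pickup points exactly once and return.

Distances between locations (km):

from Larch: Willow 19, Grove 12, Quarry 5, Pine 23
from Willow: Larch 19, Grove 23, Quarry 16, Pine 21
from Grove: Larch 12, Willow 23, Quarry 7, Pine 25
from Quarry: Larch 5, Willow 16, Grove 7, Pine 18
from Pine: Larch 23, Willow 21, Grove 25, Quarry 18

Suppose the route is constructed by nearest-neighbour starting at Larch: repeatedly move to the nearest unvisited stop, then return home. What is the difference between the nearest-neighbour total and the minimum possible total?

Excess over optimum: 2 km.

From Larch: Quarry=5, Grove=12, Willow=19, Pine=23 → choose Quarry (5).
From Quarry: Grove=7, Willow=16, Pine=18 → choose Grove (7).
From Grove: Willow=23, Pine=25 → choose Willow (23).
From Willow: Pine=21 → choose Pine (21).
NN route Larch → Quarry → Grove → Willow → Pine → Larch costs 79.
Optimal: Larch → Willow → Pine → Grove → Quarry → Larch costs 77 (by enumerating all 12 distinct tours).
Excess = 79 − 77 = 2.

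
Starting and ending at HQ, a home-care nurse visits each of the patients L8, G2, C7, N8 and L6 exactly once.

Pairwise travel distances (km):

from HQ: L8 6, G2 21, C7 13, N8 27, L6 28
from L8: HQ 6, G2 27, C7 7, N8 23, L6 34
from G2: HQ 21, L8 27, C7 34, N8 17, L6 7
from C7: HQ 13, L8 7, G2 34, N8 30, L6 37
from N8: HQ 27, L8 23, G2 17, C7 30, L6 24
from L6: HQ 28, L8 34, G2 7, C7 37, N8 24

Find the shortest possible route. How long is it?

Shortest round trip = 95 km.

There are 60 distinct closed tours to check (reversals are equivalent).
HQ → L8 → G2 → C7 → N8 → L6 → HQ: 6+27+34+30+24+28 = 149
HQ → L8 → G2 → C7 → L6 → N8 → HQ: 6+27+34+37+24+27 = 155
HQ → L8 → G2 → N8 → C7 → L6 → HQ: 6+27+17+30+37+28 = 145
HQ → L8 → G2 → N8 → L6 → C7 → HQ: 6+27+17+24+37+13 = 124
HQ → L8 → G2 → L6 → C7 → N8 → HQ: 6+27+7+37+30+27 = 134
HQ → L8 → G2 → L6 → N8 → C7 → HQ: 6+27+7+24+30+13 = 107
HQ → L8 → C7 → G2 → N8 → L6 → HQ: 6+7+34+17+24+28 = 116
HQ → L8 → C7 → G2 → L6 → N8 → HQ: 6+7+34+7+24+27 = 105
HQ → L8 → C7 → N8 → G2 → L6 → HQ: 6+7+30+17+7+28 = 95
HQ → L8 → C7 → N8 → L6 → G2 → HQ: 6+7+30+24+7+21 = 95
HQ → L8 → C7 → L6 → G2 → N8 → HQ: 6+7+37+7+17+27 = 101
HQ → L8 → C7 → L6 → N8 → G2 → HQ: 6+7+37+24+17+21 = 112
HQ → L8 → N8 → G2 → C7 → L6 → HQ: 6+23+17+34+37+28 = 145
HQ → L8 → N8 → G2 → L6 → C7 → HQ: 6+23+17+7+37+13 = 103
… (46 more)
The minimum is 95.
One optimal route: HQ → L8 → C7 → N8 → G2 → L6 → HQ (or its reverse).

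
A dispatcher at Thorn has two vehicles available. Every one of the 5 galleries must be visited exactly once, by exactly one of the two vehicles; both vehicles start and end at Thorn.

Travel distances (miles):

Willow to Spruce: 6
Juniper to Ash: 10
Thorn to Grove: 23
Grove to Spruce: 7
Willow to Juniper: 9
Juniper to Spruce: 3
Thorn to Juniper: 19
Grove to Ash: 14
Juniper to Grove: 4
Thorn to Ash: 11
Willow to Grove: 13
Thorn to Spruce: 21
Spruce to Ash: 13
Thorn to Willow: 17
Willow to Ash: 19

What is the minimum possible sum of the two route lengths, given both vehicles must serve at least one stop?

Check every non-empty split of the stops between the two vehicles; for each half take its own optimal tour:
  {Willow} + {Juniper, Grove, Spruce, Ash}: 34 + 53 = 87
  {Juniper} + {Willow, Grove, Spruce, Ash}: 38 + 55 = 93
  {Willow, Juniper} + {Grove, Spruce, Ash}: 45 + 53 = 98
  {Grove} + {Willow, Juniper, Spruce, Ash}: 46 + 47 = 93
  {Willow, Grove} + {Juniper, Spruce, Ash}: 53 + 45 = 98
  {Juniper, Grove} + {Willow, Spruce, Ash}: 46 + 47 = 93
  … (15 splits in total)
  {Willow, Juniper, Grove, Spruce} + {Ash}: 53 + 22 = 75  ← best
Best: vehicle 1 Thorn → Willow → Spruce → Juniper → Grove → Thorn = 53; vehicle 2 Thorn → Ash → Thorn = 22; combined 75.

Minimum combined distance: 75 miles.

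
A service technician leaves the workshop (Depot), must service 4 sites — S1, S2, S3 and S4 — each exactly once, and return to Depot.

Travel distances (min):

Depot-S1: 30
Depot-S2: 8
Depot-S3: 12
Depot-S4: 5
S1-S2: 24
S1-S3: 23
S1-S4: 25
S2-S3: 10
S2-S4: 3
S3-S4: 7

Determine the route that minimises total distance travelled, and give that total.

There are 12 distinct closed tours to check (reversals are equivalent).
Depot → S1 → S2 → S3 → S4 → Depot: 30+24+10+7+5 = 76
Depot → S1 → S2 → S4 → S3 → Depot: 30+24+3+7+12 = 76
Depot → S1 → S3 → S2 → S4 → Depot: 30+23+10+3+5 = 71
Depot → S1 → S3 → S4 → S2 → Depot: 30+23+7+3+8 = 71
Depot → S1 → S4 → S2 → S3 → Depot: 30+25+3+10+12 = 80
Depot → S1 → S4 → S3 → S2 → Depot: 30+25+7+10+8 = 80
Depot → S2 → S1 → S3 → S4 → Depot: 8+24+23+7+5 = 67
Depot → S2 → S1 → S4 → S3 → Depot: 8+24+25+7+12 = 76
Depot → S2 → S3 → S1 → S4 → Depot: 8+10+23+25+5 = 71
Depot → S2 → S4 → S1 → S3 → Depot: 8+3+25+23+12 = 71
Depot → S3 → S1 → S2 → S4 → Depot: 12+23+24+3+5 = 67
Depot → S3 → S2 → S1 → S4 → Depot: 12+10+24+25+5 = 76
The minimum is 67.
One optimal route: Depot → S2 → S1 → S3 → S4 → Depot (or its reverse).

67 min — the shortest possible round trip.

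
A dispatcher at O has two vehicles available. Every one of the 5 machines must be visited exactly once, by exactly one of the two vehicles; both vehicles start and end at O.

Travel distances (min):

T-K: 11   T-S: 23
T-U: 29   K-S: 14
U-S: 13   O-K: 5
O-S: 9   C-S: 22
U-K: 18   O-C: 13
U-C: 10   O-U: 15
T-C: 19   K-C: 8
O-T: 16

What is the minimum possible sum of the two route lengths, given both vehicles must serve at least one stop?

Minimum combined distance: 77 min.

There are 2^4 − 1 = 15 ways to divide the 5 stops into two non-empty groups. For each, the best each vehicle can do is its own shortest tour through its group:
  {T} + {U, K, C, S}: 32 + 45 = 77
  {U} + {T, K, C, S}: 30 + 64 = 94
  {T, U} + {K, C, S}: 60 + 44 = 104
  {K} + {T, U, C, S}: 10 + 67 = 77
  {T, K} + {U, C, S}: 32 + 45 = 77
  {U, K} + {T, C, S}: 38 + 64 = 102
  … (15 splits in total)
Best: vehicle 1 O → T → O = 32; vehicle 2 O → K → C → U → S → O = 45; combined 77.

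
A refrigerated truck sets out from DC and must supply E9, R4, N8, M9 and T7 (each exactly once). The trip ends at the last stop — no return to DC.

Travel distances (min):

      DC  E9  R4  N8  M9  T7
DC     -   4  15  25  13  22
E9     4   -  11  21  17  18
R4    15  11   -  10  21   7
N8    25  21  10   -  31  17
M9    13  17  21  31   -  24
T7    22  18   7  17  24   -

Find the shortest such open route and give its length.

Minimum one-way distance = 62 min.

There are 5! = 120 possible orderings.
DC - E9 - R4 - N8 - M9 - T7: 4+11+10+31+24 = 80
DC - E9 - R4 - N8 - T7 - M9: 4+11+10+17+24 = 66
DC - E9 - R4 - M9 - N8 - T7: 4+11+21+31+17 = 84
DC - E9 - R4 - M9 - T7 - N8: 4+11+21+24+17 = 77
DC - E9 - R4 - T7 - N8 - M9: 4+11+7+17+31 = 70
DC - E9 - R4 - T7 - M9 - N8: 4+11+7+24+31 = 77
DC - E9 - N8 - R4 - M9 - T7: 4+21+10+21+24 = 80
DC - E9 - N8 - R4 - T7 - M9: 4+21+10+7+24 = 66
DC - E9 - N8 - M9 - R4 - T7: 4+21+31+21+7 = 84
DC - E9 - N8 - M9 - T7 - R4: 4+21+31+24+7 = 87
DC - E9 - N8 - T7 - R4 - M9: 4+21+17+7+21 = 70
DC - E9 - N8 - T7 - M9 - R4: 4+21+17+24+21 = 87
DC - E9 - M9 - R4 - N8 - T7: 4+17+21+10+17 = 69
DC - E9 - M9 - R4 - T7 - N8: 4+17+21+7+17 = 66
… (106 more)
DC - E9 - M9 - T7 - R4 - N8: 4+17+24+7+10 = 62  ← best
The minimum is 62.
One shortest path: DC → E9 → M9 → T7 → R4 → N8.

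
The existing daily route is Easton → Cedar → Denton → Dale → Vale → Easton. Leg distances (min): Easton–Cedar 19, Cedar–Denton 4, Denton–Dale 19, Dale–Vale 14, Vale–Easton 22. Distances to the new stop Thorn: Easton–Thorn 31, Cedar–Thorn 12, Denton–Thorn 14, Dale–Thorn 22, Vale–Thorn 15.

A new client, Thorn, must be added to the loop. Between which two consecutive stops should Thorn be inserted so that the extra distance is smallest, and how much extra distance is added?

Minimum extra distance: 17 min, inserting Thorn between Denton and Dale.

Insertion cost between consecutive stops i–j is d(i,Thorn) + d(Thorn,j) − d(i,j):
  between Easton and Cedar: 31 + 12 − 19 = 24
  between Cedar and Denton: 12 + 14 − 4 = 22
  between Denton and Dale: 14 + 22 − 19 = 17
  between Dale and Vale: 22 + 15 − 14 = 23
  between Vale and Easton: 15 + 31 − 22 = 24
Cheapest insertion is between Denton and Dale, adding 17.
New total = 78 + 17 = 95.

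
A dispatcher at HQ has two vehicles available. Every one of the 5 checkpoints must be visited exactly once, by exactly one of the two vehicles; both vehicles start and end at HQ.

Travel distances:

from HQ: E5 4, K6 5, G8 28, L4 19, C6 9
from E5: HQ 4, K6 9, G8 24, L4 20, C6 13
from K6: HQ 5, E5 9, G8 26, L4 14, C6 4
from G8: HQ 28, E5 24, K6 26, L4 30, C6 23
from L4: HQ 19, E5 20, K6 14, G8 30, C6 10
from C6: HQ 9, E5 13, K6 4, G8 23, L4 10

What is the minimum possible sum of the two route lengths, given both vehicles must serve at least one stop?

Check every non-empty split of the stops between the two vehicles; for each half take its own optimal tour:
  {E5} + {K6, G8, L4, C6}: 8 + 77 = 85
  {K6} + {E5, G8, L4, C6}: 10 + 77 = 87
  {E5, K6} + {G8, L4, C6}: 18 + 77 = 95
  {G8} + {E5, K6, L4, C6}: 56 + 43 = 99
  {E5, G8} + {K6, L4, C6}: 56 + 38 = 94
  {K6, G8} + {E5, L4, C6}: 59 + 43 = 102
  … (15 splits in total)
Best: vehicle 1 HQ → E5 → HQ = 8; vehicle 2 HQ → K6 → C6 → L4 → G8 → HQ = 77; combined 85.

Minimum combined distance: 85.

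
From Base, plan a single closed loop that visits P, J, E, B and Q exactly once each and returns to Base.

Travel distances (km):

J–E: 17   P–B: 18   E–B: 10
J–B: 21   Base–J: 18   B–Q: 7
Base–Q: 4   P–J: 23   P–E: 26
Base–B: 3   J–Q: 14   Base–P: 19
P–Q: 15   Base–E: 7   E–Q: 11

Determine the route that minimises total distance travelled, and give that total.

72 km — the shortest possible round trip.

There are 60 distinct closed tours to check (reversals are equivalent).
Base - P - J - E - B - Q - Base: 19+23+17+10+7+4 = 80
Base - P - J - E - Q - B - Base: 19+23+17+11+7+3 = 80
Base - P - J - B - E - Q - Base: 19+23+21+10+11+4 = 88
Base - P - J - B - Q - E - Base: 19+23+21+7+11+7 = 88
Base - P - J - Q - E - B - Base: 19+23+14+11+10+3 = 80
Base - P - J - Q - B - E - Base: 19+23+14+7+10+7 = 80
Base - P - E - J - B - Q - Base: 19+26+17+21+7+4 = 94
Base - P - E - J - Q - B - Base: 19+26+17+14+7+3 = 86
Base - P - E - B - J - Q - Base: 19+26+10+21+14+4 = 94
Base - P - E - B - Q - J - Base: 19+26+10+7+14+18 = 94
Base - P - E - Q - J - B - Base: 19+26+11+14+21+3 = 94
Base - P - E - Q - B - J - Base: 19+26+11+7+21+18 = 102
Base - P - B - J - E - Q - Base: 19+18+21+17+11+4 = 90
Base - P - B - J - Q - E - Base: 19+18+21+14+11+7 = 90
… (46 more)
Base - E - J - P - Q - B - Base: 7+17+23+15+7+3 = 72  ← best
The minimum is 72.
One optimal route: Base → E → J → P → Q → B → Base (or its reverse).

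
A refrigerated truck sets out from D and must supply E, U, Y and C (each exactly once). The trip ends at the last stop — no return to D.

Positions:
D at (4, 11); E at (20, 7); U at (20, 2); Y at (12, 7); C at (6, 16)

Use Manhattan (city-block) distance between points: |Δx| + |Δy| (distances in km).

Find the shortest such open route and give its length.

There are 4! = 24 possible orderings.
D → E → U → Y → C: 20+5+13+15 = 53
D → E → U → C → Y: 20+5+28+15 = 68
D → E → Y → U → C: 20+8+13+28 = 69
D → E → Y → C → U: 20+8+15+28 = 71
D → E → C → U → Y: 20+23+28+13 = 84
D → E → C → Y → U: 20+23+15+13 = 71
D → U → E → Y → C: 25+5+8+15 = 53
D → U → E → C → Y: 25+5+23+15 = 68
D → U → Y → E → C: 25+13+8+23 = 69
D → U → Y → C → E: 25+13+15+23 = 76
D → U → C → E → Y: 25+28+23+8 = 84
D → U → C → Y → E: 25+28+15+8 = 76
D → Y → E → U → C: 12+8+5+28 = 53
D → Y → E → C → U: 12+8+23+28 = 71
… (10 more)
D → C → Y → E → U: 7+15+8+5 = 35  ← best
The minimum is 35.
One shortest path: D → C → Y → E → U.

Minimum one-way distance = 35 km.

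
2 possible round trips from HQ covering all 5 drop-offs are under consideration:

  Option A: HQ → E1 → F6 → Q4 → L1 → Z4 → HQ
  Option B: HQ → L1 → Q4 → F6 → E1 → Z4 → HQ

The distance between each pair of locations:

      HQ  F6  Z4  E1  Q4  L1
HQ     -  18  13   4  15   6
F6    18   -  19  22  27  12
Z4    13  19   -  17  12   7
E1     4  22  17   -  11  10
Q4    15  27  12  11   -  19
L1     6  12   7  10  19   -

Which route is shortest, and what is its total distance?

Option A: 4 + 22 + 27 + 19 + 7 + 13 = 92
Option B: 6 + 19 + 27 + 22 + 17 + 13 = 104

Shortest is Option A, total 92.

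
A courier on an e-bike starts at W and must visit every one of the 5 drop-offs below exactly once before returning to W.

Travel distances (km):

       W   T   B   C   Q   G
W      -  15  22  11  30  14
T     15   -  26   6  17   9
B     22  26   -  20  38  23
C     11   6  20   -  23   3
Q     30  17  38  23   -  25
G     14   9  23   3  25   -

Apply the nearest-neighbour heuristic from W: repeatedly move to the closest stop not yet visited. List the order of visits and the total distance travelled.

100 km along W → C → G → T → Q → B → W.

At W the remaining stops are C 11, G 14, T 15, B 22, Q 30; go to C.
At C the remaining stops are G 3, T 6, B 20, Q 23; go to G.
At G the remaining stops are T 9, B 23, Q 25; go to T.
At T the remaining stops are Q 17, B 26; go to Q.
At Q the remaining stops are B 38; go to B.
Return B→W: 22.
Total = 11 + 3 + 9 + 17 + 38 + 22 = 100.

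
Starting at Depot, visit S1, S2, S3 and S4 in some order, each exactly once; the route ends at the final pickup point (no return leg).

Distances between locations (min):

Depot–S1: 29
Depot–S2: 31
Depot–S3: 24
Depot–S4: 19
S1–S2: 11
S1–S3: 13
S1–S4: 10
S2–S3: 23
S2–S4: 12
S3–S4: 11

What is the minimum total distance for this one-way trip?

54 min — the minimum one-way total.

There are 4! = 24 possible orderings.
Depot - S1 - S2 - S3 - S4: 29+11+23+11 = 74
Depot - S1 - S2 - S4 - S3: 29+11+12+11 = 63
Depot - S1 - S3 - S2 - S4: 29+13+23+12 = 77
Depot - S1 - S3 - S4 - S2: 29+13+11+12 = 65
Depot - S1 - S4 - S2 - S3: 29+10+12+23 = 74
Depot - S1 - S4 - S3 - S2: 29+10+11+23 = 73
Depot - S2 - S1 - S3 - S4: 31+11+13+11 = 66
Depot - S2 - S1 - S4 - S3: 31+11+10+11 = 63
Depot - S2 - S3 - S1 - S4: 31+23+13+10 = 77
Depot - S2 - S3 - S4 - S1: 31+23+11+10 = 75
Depot - S2 - S4 - S1 - S3: 31+12+10+13 = 66
Depot - S2 - S4 - S3 - S1: 31+12+11+13 = 67
Depot - S3 - S1 - S2 - S4: 24+13+11+12 = 60
Depot - S3 - S1 - S4 - S2: 24+13+10+12 = 59
… (10 more)
Depot - S4 - S3 - S1 - S2: 19+11+13+11 = 54  ← best
The minimum is 54.
One shortest path: Depot → S4 → S3 → S1 → S2.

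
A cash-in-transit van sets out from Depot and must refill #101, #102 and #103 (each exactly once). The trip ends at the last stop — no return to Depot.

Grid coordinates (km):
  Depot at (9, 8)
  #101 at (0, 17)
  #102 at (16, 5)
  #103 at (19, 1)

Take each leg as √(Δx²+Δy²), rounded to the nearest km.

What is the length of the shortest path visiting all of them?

37 km — the minimum one-way total.

There are 3! = 6 possible orderings.
Depot - #101 - #102 - #103: 13+20+5 = 38
Depot - #101 - #103 - #102: 13+25+5 = 43
Depot - #102 - #101 - #103: 8+20+25 = 53
Depot - #102 - #103 - #101: 8+5+25 = 38
Depot - #103 - #101 - #102: 12+25+20 = 57
Depot - #103 - #102 - #101: 12+5+20 = 37
The minimum is 37.
One shortest path: Depot → #103 → #102 → #101.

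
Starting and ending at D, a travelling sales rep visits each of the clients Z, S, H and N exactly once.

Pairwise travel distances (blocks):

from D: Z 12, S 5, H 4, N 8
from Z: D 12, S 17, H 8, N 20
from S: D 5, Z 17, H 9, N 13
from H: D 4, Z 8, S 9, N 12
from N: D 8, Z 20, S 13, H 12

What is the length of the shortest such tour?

D-Z-S-H-N-D: 12+17+9+12+8 = 58
D-Z-S-N-H-D: 12+17+13+12+4 = 58
D-Z-H-S-N-D: 12+8+9+13+8 = 50
D-Z-H-N-S-D: 12+8+12+13+5 = 50
D-Z-N-S-H-D: 12+20+13+9+4 = 58
D-Z-N-H-S-D: 12+20+12+9+5 = 58
D-S-Z-H-N-D: 5+17+8+12+8 = 50
D-S-Z-N-H-D: 5+17+20+12+4 = 58
D-S-H-Z-N-D: 5+9+8+20+8 = 50
D-S-N-Z-H-D: 5+13+20+8+4 = 50
D-H-Z-S-N-D: 4+8+17+13+8 = 50
D-H-S-Z-N-D: 4+9+17+20+8 = 58
The minimum is 50.
One optimal route: D → Z → H → S → N → D (or its reverse).

Shortest round trip = 50 blocks.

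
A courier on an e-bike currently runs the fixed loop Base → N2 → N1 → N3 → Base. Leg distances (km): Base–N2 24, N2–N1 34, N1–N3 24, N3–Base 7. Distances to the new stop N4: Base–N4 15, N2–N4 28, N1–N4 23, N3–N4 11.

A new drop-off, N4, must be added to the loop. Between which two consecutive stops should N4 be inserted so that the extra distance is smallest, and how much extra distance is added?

+10 km — insert N4 between N1 and N3.

Insertion cost between consecutive stops i–j is d(i,N4) + d(N4,j) − d(i,j):
  between Base and N2: 15 + 28 − 24 = 19
  between N2 and N1: 28 + 23 − 34 = 17
  between N1 and N3: 23 + 11 − 24 = 10
  between N3 and Base: 11 + 15 − 7 = 19
Cheapest insertion is between N1 and N3, adding 10.
New total = 89 + 10 = 99.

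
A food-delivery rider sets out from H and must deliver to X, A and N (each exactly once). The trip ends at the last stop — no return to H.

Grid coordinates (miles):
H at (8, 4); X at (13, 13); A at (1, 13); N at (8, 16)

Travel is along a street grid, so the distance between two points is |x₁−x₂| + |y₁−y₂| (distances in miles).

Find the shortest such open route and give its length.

Minimum one-way distance = 32 miles.

There are 3! = 6 possible orderings.
H - X - A - N: 14+12+10 = 36
H - X - N - A: 14+8+10 = 32
H - A - X - N: 16+12+8 = 36
H - A - N - X: 16+10+8 = 34
H - N - X - A: 12+8+12 = 32
H - N - A - X: 12+10+12 = 34
The minimum is 32.
One shortest path: H → X → N → A.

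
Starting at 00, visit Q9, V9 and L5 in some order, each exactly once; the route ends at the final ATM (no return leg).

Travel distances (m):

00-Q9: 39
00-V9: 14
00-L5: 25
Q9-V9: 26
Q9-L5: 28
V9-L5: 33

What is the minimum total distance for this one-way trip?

Minimum one-way distance = 68 m.

There are 3! = 6 possible orderings.
00 → Q9 → V9 → L5: 39+26+33 = 98
00 → Q9 → L5 → V9: 39+28+33 = 100
00 → V9 → Q9 → L5: 14+26+28 = 68
00 → V9 → L5 → Q9: 14+33+28 = 75
00 → L5 → Q9 → V9: 25+28+26 = 79
00 → L5 → V9 → Q9: 25+33+26 = 84
The minimum is 68.
One shortest path: 00 → V9 → Q9 → L5.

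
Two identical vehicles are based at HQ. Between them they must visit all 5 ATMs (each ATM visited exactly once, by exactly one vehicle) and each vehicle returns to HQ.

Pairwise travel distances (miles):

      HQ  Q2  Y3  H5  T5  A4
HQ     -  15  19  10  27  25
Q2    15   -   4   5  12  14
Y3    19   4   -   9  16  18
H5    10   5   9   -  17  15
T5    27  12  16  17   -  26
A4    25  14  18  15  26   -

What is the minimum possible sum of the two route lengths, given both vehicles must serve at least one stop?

Try each way of splitting the stops between the two vehicles (each non-empty) and, for each split, find the best tour for each vehicle:
  {Q2} + {Y3, H5, T5, A4}: 30 + 86 = 116
  {Y3} + {Q2, H5, T5, A4}: 38 + 78 = 116
  {Q2, Y3} + {H5, T5, A4}: 38 + 78 = 116
  {H5} + {Q2, Y3, T5, A4}: 20 + 86 = 106
  {Q2, H5} + {Y3, T5, A4}: 30 + 86 = 116
  {Y3, H5} + {Q2, T5, A4}: 38 + 78 = 116
  … (15 splits in total)
Best: vehicle 1 HQ → H5 → HQ = 20; vehicle 2 HQ → Q2 → Y3 → T5 → A4 → HQ = 86; combined 106.

Minimum combined distance: 106 miles.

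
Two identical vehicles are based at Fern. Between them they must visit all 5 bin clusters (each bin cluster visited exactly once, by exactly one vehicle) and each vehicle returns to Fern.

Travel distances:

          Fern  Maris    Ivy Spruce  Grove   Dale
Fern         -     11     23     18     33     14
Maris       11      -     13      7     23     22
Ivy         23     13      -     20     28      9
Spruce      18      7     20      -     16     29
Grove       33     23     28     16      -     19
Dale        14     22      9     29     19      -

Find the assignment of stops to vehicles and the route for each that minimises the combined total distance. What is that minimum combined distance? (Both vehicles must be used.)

Minimum combined distance: 107.

Check every non-empty split of the stops between the two vehicles; for each half take its own optimal tour:
  {Maris} + {Ivy, Spruce, Grove, Dale}: 22 + 85 = 107
  {Ivy} + {Maris, Spruce, Grove, Dale}: 46 + 67 = 113
  {Maris, Ivy} + {Spruce, Grove, Dale}: 47 + 67 = 114
  {Spruce} + {Maris, Ivy, Grove, Dale}: 36 + 85 = 121
  {Maris, Spruce} + {Ivy, Grove, Dale}: 36 + 84 = 120
  {Ivy, Spruce} + {Maris, Grove, Dale}: 61 + 67 = 128
  … (15 splits in total)
Best: vehicle 1 Fern → Maris → Fern = 22; vehicle 2 Fern → Ivy → Dale → Grove → Spruce → Fern = 85; combined 107.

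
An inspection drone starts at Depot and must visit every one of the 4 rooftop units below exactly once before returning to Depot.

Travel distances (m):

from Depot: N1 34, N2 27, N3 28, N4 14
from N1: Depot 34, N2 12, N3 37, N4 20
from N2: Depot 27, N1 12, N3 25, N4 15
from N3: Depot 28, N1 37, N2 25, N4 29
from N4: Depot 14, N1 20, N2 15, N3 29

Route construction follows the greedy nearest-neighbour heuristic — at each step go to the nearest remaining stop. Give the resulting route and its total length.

106 m along Depot → N4 → N2 → N1 → N3 → Depot.

Depot → [N4:14 / N2:27 / N3:28 / N1:34] → N4 (14)
N4 → [N2:15 / N1:20 / N3:29] → N2 (15)
N2 → [N1:12 / N3:25] → N1 (12)
N1 → [N3:37] → N3 (37)
Return N3→Depot: 28.
Total = 14 + 15 + 12 + 37 + 28 = 106.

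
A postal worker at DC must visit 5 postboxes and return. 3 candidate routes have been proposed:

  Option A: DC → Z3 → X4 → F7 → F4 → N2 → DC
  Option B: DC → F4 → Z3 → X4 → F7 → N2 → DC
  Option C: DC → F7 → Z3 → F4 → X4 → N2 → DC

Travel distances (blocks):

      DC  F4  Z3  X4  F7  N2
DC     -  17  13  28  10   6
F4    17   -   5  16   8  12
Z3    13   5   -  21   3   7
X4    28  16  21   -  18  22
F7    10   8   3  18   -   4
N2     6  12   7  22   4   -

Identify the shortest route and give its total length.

Shortest is Option C, total 62 blocks.

Option A: 13 + 21 + 18 + 8 + 12 + 6 = 78
Option B: 17 + 5 + 21 + 18 + 4 + 6 = 71
Option C: 10 + 3 + 5 + 16 + 22 + 6 = 62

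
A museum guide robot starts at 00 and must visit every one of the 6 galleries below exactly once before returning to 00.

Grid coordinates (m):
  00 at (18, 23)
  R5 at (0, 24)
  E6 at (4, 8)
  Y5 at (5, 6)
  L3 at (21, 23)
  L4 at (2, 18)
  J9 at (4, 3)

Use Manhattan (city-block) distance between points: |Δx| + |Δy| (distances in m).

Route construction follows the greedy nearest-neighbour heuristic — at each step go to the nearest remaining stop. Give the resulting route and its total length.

At 00 the remaining stops are L3 3, R5 19, L4 21, E6 29, Y5 30, J9 34; go to L3.
At L3 the remaining stops are R5 22, L4 24, E6 32, Y5 33, J9 37; go to R5.
At R5 the remaining stops are L4 8, E6 20, Y5 23, J9 25; go to L4.
At L4 the remaining stops are E6 12, Y5 15, J9 17; go to E6.
At E6 the remaining stops are Y5 3, J9 5; go to Y5.
At Y5 the remaining stops are J9 4; go to J9.
Return J9→00: 34.
Total = 3 + 22 + 8 + 12 + 3 + 4 + 34 = 86.

Total distance 86 m via the nearest-neighbour route 00 → L3 → R5 → L4 → E6 → Y5 → J9 → 00.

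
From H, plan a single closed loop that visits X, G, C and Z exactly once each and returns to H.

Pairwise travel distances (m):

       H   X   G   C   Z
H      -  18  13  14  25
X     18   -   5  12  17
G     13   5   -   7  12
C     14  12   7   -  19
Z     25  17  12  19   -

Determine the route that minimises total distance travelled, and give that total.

Minimum total distance: 68 m.

There are 12 distinct closed tours to check (reversals are equivalent).
H - X - G - C - Z - H: 18+5+7+19+25 = 74
H - X - G - Z - C - H: 18+5+12+19+14 = 68
H - X - C - G - Z - H: 18+12+7+12+25 = 74
H - X - C - Z - G - H: 18+12+19+12+13 = 74
H - X - Z - G - C - H: 18+17+12+7+14 = 68
H - X - Z - C - G - H: 18+17+19+7+13 = 74
H - G - X - C - Z - H: 13+5+12+19+25 = 74
H - G - X - Z - C - H: 13+5+17+19+14 = 68
H - G - C - X - Z - H: 13+7+12+17+25 = 74
H - G - Z - X - C - H: 13+12+17+12+14 = 68
H - C - X - G - Z - H: 14+12+5+12+25 = 68
H - C - G - X - Z - H: 14+7+5+17+25 = 68
The minimum is 68.
One optimal route: H → X → G → Z → C → H (or its reverse).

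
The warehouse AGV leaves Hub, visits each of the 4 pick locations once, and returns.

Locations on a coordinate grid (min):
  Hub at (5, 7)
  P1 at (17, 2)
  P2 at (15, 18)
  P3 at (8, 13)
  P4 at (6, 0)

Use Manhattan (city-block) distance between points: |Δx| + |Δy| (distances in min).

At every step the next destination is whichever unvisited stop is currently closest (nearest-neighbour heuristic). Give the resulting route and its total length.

Nearest-neighbour total = 60 min; route Hub → P4 → P1 → P2 → P3 → Hub.

From Hub: distances to unvisited — P4=8, P3=9, P1=17, P2=21. Nearest is P4 (8).
From P4: distances to unvisited — P1=13, P3=15, P2=27. Nearest is P1 (13).
From P1: distances to unvisited — P2=18, P3=20. Nearest is P2 (18).
From P2: distances to unvisited — P3=12. Nearest is P3 (12).
Return P3→Hub: 9.
Total = 8 + 13 + 18 + 12 + 9 = 60.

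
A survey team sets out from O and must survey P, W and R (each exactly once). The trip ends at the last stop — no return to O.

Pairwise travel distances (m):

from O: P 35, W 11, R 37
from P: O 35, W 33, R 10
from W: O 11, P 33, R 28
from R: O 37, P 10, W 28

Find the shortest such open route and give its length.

There are 3! = 6 possible orderings.
O - P - W - R: 35+33+28 = 96
O - P - R - W: 35+10+28 = 73
O - W - P - R: 11+33+10 = 54
O - W - R - P: 11+28+10 = 49
O - R - P - W: 37+10+33 = 80
O - R - W - P: 37+28+33 = 98
The minimum is 49.
One shortest path: O → W → R → P.

Minimum one-way distance = 49 m.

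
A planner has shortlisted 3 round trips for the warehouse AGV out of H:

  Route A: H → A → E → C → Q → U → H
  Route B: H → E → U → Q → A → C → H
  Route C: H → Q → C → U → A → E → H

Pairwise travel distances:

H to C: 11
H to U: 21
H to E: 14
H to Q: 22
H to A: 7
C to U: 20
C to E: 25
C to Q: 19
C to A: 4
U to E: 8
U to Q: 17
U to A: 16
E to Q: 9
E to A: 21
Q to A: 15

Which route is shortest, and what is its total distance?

Route A: 7 + 21 + 25 + 19 + 17 + 21 = 110
Route B: 14 + 8 + 17 + 15 + 4 + 11 = 69
Route C: 22 + 19 + 20 + 16 + 21 + 14 = 112

69 — Route B is the shortest.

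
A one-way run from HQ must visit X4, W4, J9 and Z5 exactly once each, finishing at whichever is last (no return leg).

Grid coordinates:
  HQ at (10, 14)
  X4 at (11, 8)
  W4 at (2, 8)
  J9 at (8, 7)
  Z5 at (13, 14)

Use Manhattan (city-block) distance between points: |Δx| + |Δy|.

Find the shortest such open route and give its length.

Minimum one-way distance = 22.

There are 4! = 24 possible orderings.
HQ→X4→W4→J9→Z5: 7+9+7+12 = 35
HQ→X4→W4→Z5→J9: 7+9+17+12 = 45
HQ→X4→J9→W4→Z5: 7+4+7+17 = 35
HQ→X4→J9→Z5→W4: 7+4+12+17 = 40
HQ→X4→Z5→W4→J9: 7+8+17+7 = 39
HQ→X4→Z5→J9→W4: 7+8+12+7 = 34
HQ→W4→X4→J9→Z5: 14+9+4+12 = 39
HQ→W4→X4→Z5→J9: 14+9+8+12 = 43
HQ→W4→J9→X4→Z5: 14+7+4+8 = 33
HQ→W4→J9→Z5→X4: 14+7+12+8 = 41
HQ→W4→Z5→X4→J9: 14+17+8+4 = 43
HQ→W4→Z5→J9→X4: 14+17+12+4 = 47
HQ→J9→X4→W4→Z5: 9+4+9+17 = 39
HQ→J9→X4→Z5→W4: 9+4+8+17 = 38
… (10 more)
HQ→Z5→X4→J9→W4: 3+8+4+7 = 22  ← best
The minimum is 22.
One shortest path: HQ → Z5 → X4 → J9 → W4.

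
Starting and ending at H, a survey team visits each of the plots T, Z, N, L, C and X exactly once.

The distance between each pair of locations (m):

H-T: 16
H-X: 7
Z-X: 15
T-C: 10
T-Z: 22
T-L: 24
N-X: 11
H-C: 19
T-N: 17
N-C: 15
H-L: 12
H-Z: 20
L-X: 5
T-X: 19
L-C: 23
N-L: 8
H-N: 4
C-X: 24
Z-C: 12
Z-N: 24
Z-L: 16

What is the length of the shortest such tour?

Shortest round trip = 70 m.

With 6 stops there are 6!/2 = 360 distinct round trips (a route and its reverse cost the same).
H - T - Z - N - L - C - X - H: 16+22+24+8+23+24+7 = 124
H - T - Z - N - L - X - C - H: 16+22+24+8+5+24+19 = 118
H - T - Z - N - C - L - X - H: 16+22+24+15+23+5+7 = 112
H - T - Z - N - C - X - L - H: 16+22+24+15+24+5+12 = 118
H - T - Z - N - X - L - C - H: 16+22+24+11+5+23+19 = 120
H - T - Z - N - X - C - L - H: 16+22+24+11+24+23+12 = 132
H - T - Z - L - N - C - X - H: 16+22+16+8+15+24+7 = 108
H - T - Z - L - N - X - C - H: 16+22+16+8+11+24+19 = 116
… (352 more)
H - T - C - Z - X - L - N - H: 16+10+12+15+5+8+4 = 70  ← best
The minimum is 70.
One optimal route: H → T → C → Z → X → L → N → H (or its reverse).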